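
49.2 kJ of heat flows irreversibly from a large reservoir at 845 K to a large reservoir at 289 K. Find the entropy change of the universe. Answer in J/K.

ΔS_hot = −Q/T_H = −49200/845 = -58.22 J/K and ΔS_cold = +Q/T_C = 49200/289 = 170.2 J/K.
ΔS_total = -58.22 + 170.2 = 112 J/K, positive as the second law requires.

ΔS_total = 112 J/K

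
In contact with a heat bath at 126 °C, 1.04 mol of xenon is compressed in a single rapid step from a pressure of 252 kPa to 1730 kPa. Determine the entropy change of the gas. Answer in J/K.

Entropy is a state function, so ΔS_gas depends only on the end states.
For an isothermal ideal gas ΔS_gas = nR ln(P₁/P₂) = 1.04 × 8.314 × ln(252/1730) = -16.7 J/K.

ΔS_gas = -16.7 J/K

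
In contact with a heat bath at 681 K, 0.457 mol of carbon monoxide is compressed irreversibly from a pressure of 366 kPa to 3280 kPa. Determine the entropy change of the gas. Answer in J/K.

ΔS_gas = -8.33 J/K

Entropy is a state function, so ΔS_gas depends only on the end states.
For an isothermal ideal gas ΔS_gas = nR ln(P₁/P₂) = 0.457 × 8.314 × ln(366/3280) = -8.33 J/K.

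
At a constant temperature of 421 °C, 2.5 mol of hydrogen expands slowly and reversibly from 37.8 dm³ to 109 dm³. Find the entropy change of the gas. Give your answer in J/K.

ΔS_gas = 22 J/K

For an isothermal ideal gas ΔS_gas = nR ln(V₂/V₁) = 2.5 × 8.314 × ln(109/37.8) = 22 J/K.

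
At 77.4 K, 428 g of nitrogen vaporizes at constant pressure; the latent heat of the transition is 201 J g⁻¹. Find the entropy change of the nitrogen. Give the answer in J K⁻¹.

Heat absorbed by the substance: Q = mL = 428 × 201 = 86028 J.
At constant T, ΔS = Q_rev/T = 86028 / 77.4 = 1110 J/K.

ΔS = 1110 J/K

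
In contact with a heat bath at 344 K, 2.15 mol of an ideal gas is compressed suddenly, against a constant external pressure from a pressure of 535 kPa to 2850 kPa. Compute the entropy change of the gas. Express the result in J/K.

Entropy is a state function, so ΔS_gas depends only on the end states.
For an isothermal ideal gas ΔS_gas = nR ln(P₁/P₂) = 2.15 × 8.314 × ln(535/2850) = -29.9 J/K.

ΔS_gas = -29.9 J/K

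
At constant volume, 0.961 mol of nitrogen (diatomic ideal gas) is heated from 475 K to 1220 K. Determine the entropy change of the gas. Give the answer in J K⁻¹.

At constant volume, ΔS = nC_V ln(T₂/T₁) with C_V = 5R/2 = 20.79 J mol⁻¹ K⁻¹.
ΔS = 0.961 × 20.79 × ln(1220/475) = 18.8 J/K.

ΔS = 18.8 J/K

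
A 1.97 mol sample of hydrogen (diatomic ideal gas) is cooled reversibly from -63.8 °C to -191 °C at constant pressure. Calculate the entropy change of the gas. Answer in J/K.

ΔS = -53.6 J/K

In kelvin: T₁ = 209.35 K, T₂ = 82.15 K. At constant pressure, ΔS = nC_p ln(T₂/T₁) with C_p = 7R/2 = 29.1 J mol⁻¹ K⁻¹.
ΔS = 1.97 × 29.1 × ln(82.15/209.35) = -53.6 J/K.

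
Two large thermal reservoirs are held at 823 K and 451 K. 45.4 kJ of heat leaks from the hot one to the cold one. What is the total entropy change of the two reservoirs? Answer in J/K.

ΔS_total = 45.5 J/K

ΔS_hot = −Q/T_H = −45400/823 = -55.16 J/K and ΔS_cold = +Q/T_C = 45400/451 = 100.7 J/K.
ΔS_total = -55.16 + 100.7 = 45.5 J/K, positive as the second law requires.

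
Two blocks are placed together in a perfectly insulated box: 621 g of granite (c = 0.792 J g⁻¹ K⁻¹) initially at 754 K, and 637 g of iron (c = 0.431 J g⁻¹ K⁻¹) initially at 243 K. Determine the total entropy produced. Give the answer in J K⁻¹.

ΔS_total = 97.7 J/K

Energy balance: T_f = (m₁c₁T₁ + m₂c₂T₂)/(m₁c₁ + m₂c₂) = 570.94 K.
ΔS₁ = m₁c₁ ln(T_f/T₁) = 491.832 × ln(570.94/754) = -136.8 J/K.
ΔS₂ = m₂c₂ ln(T_f/T₂) = 274.547 × ln(570.94/243) = 234.5 J/K.
ΔS_total = -136.8 + 234.5 = 97.7 J/K.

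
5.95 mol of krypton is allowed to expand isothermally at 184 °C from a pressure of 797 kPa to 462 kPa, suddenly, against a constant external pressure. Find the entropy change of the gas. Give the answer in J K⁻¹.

Entropy is a state function, so ΔS_gas depends only on the end states.
For an isothermal ideal gas ΔS_gas = nR ln(P₁/P₂) = 5.95 × 8.314 × ln(797/462) = 27 J/K.

ΔS_gas = 27 J/K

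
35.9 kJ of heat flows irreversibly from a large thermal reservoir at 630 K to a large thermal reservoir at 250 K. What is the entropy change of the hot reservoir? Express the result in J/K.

ΔS_hot = -57 J/K

The hot reservoir loses heat Q, so ΔS_hot = −Q/T_H = −35900/630 = -57 J/K.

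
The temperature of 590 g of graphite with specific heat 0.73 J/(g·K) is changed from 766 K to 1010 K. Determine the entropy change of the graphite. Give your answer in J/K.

ΔS = ∫dQ_rev/T = m c ln(T₂/T₁) = 590 × 0.73 × ln(1010/766) = 119 J/K.

ΔS = 119 J/K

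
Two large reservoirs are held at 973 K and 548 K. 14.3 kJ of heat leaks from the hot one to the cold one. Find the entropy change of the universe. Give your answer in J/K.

ΔS_total = 11.4 J/K

ΔS_hot = −Q/T_H = −14300/973 = -14.7 J/K and ΔS_cold = +Q/T_C = 14300/548 = 26.09 J/K.
ΔS_total = -14.7 + 26.09 = 11.4 J/K, positive as the second law requires.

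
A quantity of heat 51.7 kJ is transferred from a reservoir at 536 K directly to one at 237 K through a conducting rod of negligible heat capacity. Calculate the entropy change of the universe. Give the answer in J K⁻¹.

ΔS_total = 122 J/K

ΔS_hot = −Q/T_H = −51700/536 = -96.46 J/K and ΔS_cold = +Q/T_C = 51700/237 = 218.1 J/K.
ΔS_total = -96.46 + 218.1 = 122 J/K, positive as the second law requires.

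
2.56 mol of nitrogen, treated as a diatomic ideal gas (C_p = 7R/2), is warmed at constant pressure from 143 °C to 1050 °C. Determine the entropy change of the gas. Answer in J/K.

In kelvin: T₁ = 416.15 K, T₂ = 1323.15 K. At constant pressure, ΔS = nC_p ln(T₂/T₁) with C_p = 7R/2 = 29.1 J mol⁻¹ K⁻¹.
ΔS = 2.56 × 29.1 × ln(1323.15/416.15) = 86.2 J/K.

ΔS = 86.2 J/K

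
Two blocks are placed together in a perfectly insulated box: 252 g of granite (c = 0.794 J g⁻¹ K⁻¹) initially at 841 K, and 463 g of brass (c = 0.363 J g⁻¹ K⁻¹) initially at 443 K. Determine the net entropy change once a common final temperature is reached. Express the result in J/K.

Energy balance: T_f = (m₁c₁T₁ + m₂c₂T₂)/(m₁c₁ + m₂c₂) = 659.31 K.
ΔS₁ = m₁c₁ ln(T_f/T₁) = 200.088 × ln(659.31/841) = -48.7 J/K.
ΔS₂ = m₂c₂ ln(T_f/T₂) = 168.069 × ln(659.31/443) = 66.83 J/K.
ΔS_total = -48.7 + 66.83 = 18.1 J/K.

ΔS_total = 18.1 J/K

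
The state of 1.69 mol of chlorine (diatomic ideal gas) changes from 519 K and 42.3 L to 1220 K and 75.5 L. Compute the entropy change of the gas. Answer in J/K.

ΔS = 38.2 J/K

Entropy is a state function: ΔS = nC_V ln(T₂/T₁) + nR ln(V₂/V₁), with C_V = 5R/2 = 20.79 J mol⁻¹ K⁻¹ for a diatomic ideal gas.
ΔS = 1.69 × [20.79 × ln(1220/519) + 8.314 × ln(75.5/42.3)] = 38.2 J/K.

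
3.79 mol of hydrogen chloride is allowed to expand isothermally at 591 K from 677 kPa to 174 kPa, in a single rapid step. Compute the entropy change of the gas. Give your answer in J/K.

ΔS_gas = 42.8 J/K

Entropy is a state function, so ΔS_gas depends only on the end states.
For an isothermal ideal gas ΔS_gas = nR ln(P₁/P₂) = 3.79 × 8.314 × ln(677/174) = 42.8 J/K.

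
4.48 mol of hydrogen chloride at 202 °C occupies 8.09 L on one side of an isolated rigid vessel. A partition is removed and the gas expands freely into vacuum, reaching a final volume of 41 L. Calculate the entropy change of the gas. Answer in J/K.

For an ideal gas in free expansion Q = 0 and W = 0, so T is unchanged.
Entropy is a state function; using a reversible isothermal path, ΔS_gas = nR ln(V₂/V₁) = 4.48 × 8.314 × ln(41/8.09) = 60.4 J/K.

ΔS_gas = 60.4 J/K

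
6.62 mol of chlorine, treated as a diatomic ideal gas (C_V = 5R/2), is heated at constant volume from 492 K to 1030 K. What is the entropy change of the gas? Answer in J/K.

At constant volume, ΔS = nC_V ln(T₂/T₁) with C_V = 5R/2 = 20.79 J mol⁻¹ K⁻¹.
ΔS = 6.62 × 20.79 × ln(1030/492) = 102 J/K.

ΔS = 102 J/K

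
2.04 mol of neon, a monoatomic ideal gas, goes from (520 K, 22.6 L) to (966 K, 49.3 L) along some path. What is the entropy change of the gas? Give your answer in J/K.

Entropy is a state function: ΔS = nC_V ln(T₂/T₁) + nR ln(V₂/V₁), with C_V = 3R/2 = 12.47 J mol⁻¹ K⁻¹ for a monoatomic ideal gas.
ΔS = 2.04 × [12.47 × ln(966/520) + 8.314 × ln(49.3/22.6)] = 29 J/K.

ΔS = 29 J/K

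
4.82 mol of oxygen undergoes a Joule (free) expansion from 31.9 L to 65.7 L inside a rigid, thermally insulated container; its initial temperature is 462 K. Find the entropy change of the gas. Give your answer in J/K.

ΔS_gas = 29 J/K

For an ideal gas in free expansion Q = 0 and W = 0, so T is unchanged.
Entropy is a state function; using a reversible isothermal path, ΔS_gas = nR ln(V₂/V₁) = 4.82 × 8.314 × ln(65.7/31.9) = 29 J/K.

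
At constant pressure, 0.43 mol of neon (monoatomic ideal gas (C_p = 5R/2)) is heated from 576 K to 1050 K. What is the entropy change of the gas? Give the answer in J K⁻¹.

ΔS = 5.37 J/K

At constant pressure, ΔS = nC_p ln(T₂/T₁) with C_p = 5R/2 = 20.79 J mol⁻¹ K⁻¹.
ΔS = 0.43 × 20.79 × ln(1050/576) = 5.37 J/K.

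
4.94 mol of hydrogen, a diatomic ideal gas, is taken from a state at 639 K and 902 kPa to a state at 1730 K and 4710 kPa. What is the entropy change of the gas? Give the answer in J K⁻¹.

ΔS = 75.3 J/K

ΔS = nC_p ln(T₂/T₁) − nR ln(P₂/P₁), with C_p = 7R/2 = 29.1 J mol⁻¹ K⁻¹ for a diatomic ideal gas.
ΔS = 4.94 × [29.1 × ln(1730/639) − 8.314 × ln(4710/902)] = 75.3 J/K.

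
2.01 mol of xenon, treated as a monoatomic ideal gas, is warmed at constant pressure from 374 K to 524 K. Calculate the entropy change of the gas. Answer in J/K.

At constant pressure, ΔS = nC_p ln(T₂/T₁) with C_p = 5R/2 = 20.79 J mol⁻¹ K⁻¹.
ΔS = 2.01 × 20.79 × ln(524/374) = 14.1 J/K.

ΔS = 14.1 J/K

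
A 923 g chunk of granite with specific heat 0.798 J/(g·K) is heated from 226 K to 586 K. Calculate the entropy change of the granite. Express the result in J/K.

ΔS = ∫dQ_rev/T = m c ln(T₂/T₁) = 923 × 0.798 × ln(586/226) = 702 J/K.

ΔS = 702 J/K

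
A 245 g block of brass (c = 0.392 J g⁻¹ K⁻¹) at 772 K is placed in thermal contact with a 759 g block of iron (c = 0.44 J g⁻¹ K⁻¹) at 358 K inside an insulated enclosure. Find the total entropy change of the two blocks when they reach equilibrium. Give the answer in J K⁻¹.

ΔS_total = 25 J/K

Energy balance: T_f = (m₁c₁T₁ + m₂c₂T₂)/(m₁c₁ + m₂c₂) = 450.47 K.
ΔS₁ = m₁c₁ ln(T_f/T₁) = 96.04 × ln(450.47/772) = -51.74 J/K.
ΔS₂ = m₂c₂ ln(T_f/T₂) = 333.96 × ln(450.47/358) = 76.73 J/K.
ΔS_total = -51.74 + 76.73 = 25 J/K.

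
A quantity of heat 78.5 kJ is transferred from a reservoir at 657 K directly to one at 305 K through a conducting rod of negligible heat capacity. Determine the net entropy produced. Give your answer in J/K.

ΔS_total = 138 J/K

ΔS_hot = −Q/T_H = −78500/657 = -119.5 J/K and ΔS_cold = +Q/T_C = 78500/305 = 257.4 J/K.
ΔS_total = -119.5 + 257.4 = 138 J/K, positive as the second law requires.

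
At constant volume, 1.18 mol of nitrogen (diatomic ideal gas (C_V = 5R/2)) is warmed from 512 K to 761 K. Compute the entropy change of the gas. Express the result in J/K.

At constant volume, ΔS = nC_V ln(T₂/T₁) with C_V = 5R/2 = 20.79 J mol⁻¹ K⁻¹.
ΔS = 1.18 × 20.79 × ln(761/512) = 9.72 J/K.

ΔS = 9.72 J/K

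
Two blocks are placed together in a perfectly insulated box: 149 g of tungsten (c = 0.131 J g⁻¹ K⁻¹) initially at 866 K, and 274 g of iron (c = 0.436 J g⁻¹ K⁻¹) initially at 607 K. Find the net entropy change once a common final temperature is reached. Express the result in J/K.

ΔS_total = 1.15 J/K

Energy balance: T_f = (m₁c₁T₁ + m₂c₂T₂)/(m₁c₁ + m₂c₂) = 643.37 K.
ΔS₁ = m₁c₁ ln(T_f/T₁) = 19.519 × ln(643.37/866) = -5.8 J/K.
ΔS₂ = m₂c₂ ln(T_f/T₂) = 119.464 × ln(643.37/607) = 6.953 J/K.
ΔS_total = -5.8 + 6.953 = 1.15 J/K.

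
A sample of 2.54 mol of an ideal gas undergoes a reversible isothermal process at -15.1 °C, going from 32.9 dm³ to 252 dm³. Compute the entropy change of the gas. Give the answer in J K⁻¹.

For an isothermal ideal gas ΔS_gas = nR ln(V₂/V₁) = 2.54 × 8.314 × ln(252/32.9) = 43 J/K.

ΔS_gas = 43 J/K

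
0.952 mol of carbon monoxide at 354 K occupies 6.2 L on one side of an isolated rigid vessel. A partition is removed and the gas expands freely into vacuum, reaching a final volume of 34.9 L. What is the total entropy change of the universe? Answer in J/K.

ΔS_universe = 13.7 J/K

For an ideal gas in free expansion Q = 0 and W = 0, so T is unchanged.
Entropy is a state function; using a reversible isothermal path, ΔS_gas = nR ln(V₂/V₁) = 0.952 × 8.314 × ln(34.9/6.2) = 13.7 J/K.
The insulated surroundings exchange no heat, so ΔS_surr = 0 and ΔS_universe = ΔS_gas.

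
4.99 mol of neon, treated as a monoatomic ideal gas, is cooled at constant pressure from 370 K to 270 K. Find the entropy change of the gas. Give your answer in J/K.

ΔS = -32.7 J/K

At constant pressure, ΔS = nC_p ln(T₂/T₁) with C_p = 5R/2 = 20.79 J mol⁻¹ K⁻¹.
ΔS = 4.99 × 20.79 × ln(270/370) = -32.7 J/K.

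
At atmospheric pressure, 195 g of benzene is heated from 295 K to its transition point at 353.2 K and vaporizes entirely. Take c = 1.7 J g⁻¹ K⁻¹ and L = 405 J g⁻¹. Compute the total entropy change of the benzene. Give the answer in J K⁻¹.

ΔS = 283 J/K

Warming step: ΔS₁ = m c ln(T_tr/T_i) = 195 × 1.7 × ln(353.2/295) = 59.69 J/K.
Phase change: ΔS₂ = +mL/T_tr = 195 × 405 / 353.2 = 223.6 J/K.
ΔS_total = (59.69) + (223.6) = 283 J/K.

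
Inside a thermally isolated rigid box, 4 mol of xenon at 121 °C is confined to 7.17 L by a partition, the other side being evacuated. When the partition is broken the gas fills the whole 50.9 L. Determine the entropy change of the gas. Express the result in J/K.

For an ideal gas in free expansion Q = 0 and W = 0, so T is unchanged.
Entropy is a state function; using a reversible isothermal path, ΔS_gas = nR ln(V₂/V₁) = 4 × 8.314 × ln(50.9/7.17) = 65.2 J/K.

ΔS_gas = 65.2 J/K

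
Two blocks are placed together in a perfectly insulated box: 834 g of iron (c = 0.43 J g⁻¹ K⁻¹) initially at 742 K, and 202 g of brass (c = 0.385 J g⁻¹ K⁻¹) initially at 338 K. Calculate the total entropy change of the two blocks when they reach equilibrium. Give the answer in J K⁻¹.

ΔS_total = 16.6 J/K

Energy balance: T_f = (m₁c₁T₁ + m₂c₂T₂)/(m₁c₁ + m₂c₂) = 670 K.
ΔS₁ = m₁c₁ ln(T_f/T₁) = 358.62 × ln(670/742) = -36.6 J/K.
ΔS₂ = m₂c₂ ln(T_f/T₂) = 77.77 × ln(670/338) = 53.21 J/K.
ΔS_total = -36.6 + 53.21 = 16.6 J/K.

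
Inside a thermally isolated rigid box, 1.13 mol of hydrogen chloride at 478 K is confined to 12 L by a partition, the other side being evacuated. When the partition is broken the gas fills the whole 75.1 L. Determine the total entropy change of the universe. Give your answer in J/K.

No heat is exchanged and no work is done, so the ideal-gas temperature stays constant.
Entropy is a state function; using a reversible isothermal path, ΔS_gas = nR ln(V₂/V₁) = 1.13 × 8.314 × ln(75.1/12) = 17.2 J/K.
The insulated surroundings exchange no heat, so ΔS_surr = 0 and ΔS_universe = ΔS_gas.

ΔS_universe = 17.2 J/K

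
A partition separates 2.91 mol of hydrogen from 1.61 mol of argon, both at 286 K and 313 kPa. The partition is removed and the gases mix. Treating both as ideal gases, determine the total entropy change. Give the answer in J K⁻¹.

Mole fractions: x_A = 2.91/4.52 = 0.644, x_B = 0.356.
ΔS_mix = −R(n_A ln x_A + n_B ln x_B) = −8.314 × (2.91 ln 0.644 + 1.61 ln 0.356) = 24.5 J/K.

ΔS_mix = 24.5 J/K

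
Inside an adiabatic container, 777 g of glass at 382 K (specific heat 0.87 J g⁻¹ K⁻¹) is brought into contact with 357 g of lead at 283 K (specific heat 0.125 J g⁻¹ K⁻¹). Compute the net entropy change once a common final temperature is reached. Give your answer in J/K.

Energy balance: T_f = (m₁c₁T₁ + m₂c₂T₂)/(m₁c₁ + m₂c₂) = 375.87 K.
ΔS₁ = m₁c₁ ln(T_f/T₁) = 675.99 × ln(375.87/382) = -10.937 J/K.
ΔS₂ = m₂c₂ ln(T_f/T₂) = 44.625 × ln(375.87/283) = 12.664 J/K.
ΔS_total = -10.937 + 12.664 = 1.73 J/K.

ΔS_total = 1.73 J/K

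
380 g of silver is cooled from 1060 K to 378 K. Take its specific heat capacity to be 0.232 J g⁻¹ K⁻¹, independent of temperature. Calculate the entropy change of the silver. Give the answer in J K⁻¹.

ΔS = ∫dQ_rev/T = m c ln(T₂/T₁) = 380 × 0.232 × ln(378/1060) = -90.9 J/K.

ΔS = -90.9 J/K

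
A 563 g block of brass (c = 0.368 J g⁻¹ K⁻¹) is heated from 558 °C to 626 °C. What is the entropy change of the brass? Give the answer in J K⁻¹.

ΔS = 16.3 J/K

In kelvin: T₁ = 831.15 K, T₂ = 899.15 K. ΔS = ∫dQ_rev/T = m c ln(T₂/T₁) = 563 × 0.368 × ln(899.15/831.15) = 16.3 J/K.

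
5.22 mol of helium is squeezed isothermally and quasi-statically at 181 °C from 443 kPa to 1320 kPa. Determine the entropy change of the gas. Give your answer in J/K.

For an isothermal ideal gas ΔS_gas = nR ln(P₁/P₂) = 5.22 × 8.314 × ln(443/1320) = -47.4 J/K.

ΔS_gas = -47.4 J/K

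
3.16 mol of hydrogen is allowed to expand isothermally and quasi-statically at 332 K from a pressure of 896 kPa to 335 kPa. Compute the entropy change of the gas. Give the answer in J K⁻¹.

ΔS_gas = 25.8 J/K

For an isothermal ideal gas ΔS_gas = nR ln(P₁/P₂) = 3.16 × 8.314 × ln(896/335) = 25.8 J/K.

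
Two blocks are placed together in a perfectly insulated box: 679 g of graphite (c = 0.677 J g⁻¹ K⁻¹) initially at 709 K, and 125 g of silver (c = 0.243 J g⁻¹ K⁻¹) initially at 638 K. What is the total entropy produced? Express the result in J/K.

ΔS_total = 0.154 J/K

Energy balance: T_f = (m₁c₁T₁ + m₂c₂T₂)/(m₁c₁ + m₂c₂) = 704.6 K.
ΔS₁ = m₁c₁ ln(T_f/T₁) = 459.683 × ln(704.6/709) = -2.862 J/K.
ΔS₂ = m₂c₂ ln(T_f/T₂) = 30.375 × ln(704.6/638) = 3.016 J/K.
ΔS_total = -2.862 + 3.016 = 0.154 J/K.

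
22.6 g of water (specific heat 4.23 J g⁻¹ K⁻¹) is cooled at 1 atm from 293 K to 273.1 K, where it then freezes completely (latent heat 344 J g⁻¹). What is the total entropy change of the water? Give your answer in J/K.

Cooling step: ΔS₁ = m c ln(T_tr/T_i) = 22.6 × 4.23 × ln(273.1/293) = -6.724 J/K.
Phase change: ΔS₂ = −mL/T_tr = −22.6 × 344 / 273.1 = -28.47 J/K.
ΔS_total = (-6.724) + (-28.47) = -35.2 J/K.

ΔS = -35.2 J/K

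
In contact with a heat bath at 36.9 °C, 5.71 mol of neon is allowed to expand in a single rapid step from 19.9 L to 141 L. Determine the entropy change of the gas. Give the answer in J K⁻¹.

ΔS_gas = 93 J/K

Entropy is a state function, so ΔS_gas depends only on the end states.
For an isothermal ideal gas ΔS_gas = nR ln(V₂/V₁) = 5.71 × 8.314 × ln(141/19.9) = 93 J/K.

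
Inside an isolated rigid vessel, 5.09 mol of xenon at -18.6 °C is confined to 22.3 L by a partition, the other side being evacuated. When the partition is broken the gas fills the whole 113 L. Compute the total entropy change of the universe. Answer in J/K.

ΔS_universe = 68.7 J/K

For an ideal gas in free expansion Q = 0 and W = 0, so T is unchanged.
Entropy is a state function; using a reversible isothermal path, ΔS_gas = nR ln(V₂/V₁) = 5.09 × 8.314 × ln(113/22.3) = 68.7 J/K.
The insulated surroundings exchange no heat, so ΔS_surr = 0 and ΔS_universe = ΔS_gas.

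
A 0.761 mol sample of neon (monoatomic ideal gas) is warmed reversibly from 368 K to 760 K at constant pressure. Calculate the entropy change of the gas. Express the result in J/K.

ΔS = 11.5 J/K

At constant pressure, ΔS = nC_p ln(T₂/T₁) with C_p = 5R/2 = 20.79 J mol⁻¹ K⁻¹.
ΔS = 0.761 × 20.79 × ln(760/368) = 11.5 J/K.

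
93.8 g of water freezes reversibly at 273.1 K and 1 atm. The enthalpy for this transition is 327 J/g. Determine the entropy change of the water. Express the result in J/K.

Heat released by the substance: Q = −mL = −93.8 × 327 = −30672.6 J.
At constant T, ΔS = Q_rev/T = −30672.6 / 273.1 = -112 J/K.

ΔS = -112 J/K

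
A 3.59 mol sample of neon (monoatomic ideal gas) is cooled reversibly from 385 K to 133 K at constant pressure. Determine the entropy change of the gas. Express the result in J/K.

ΔS = -79.3 J/K

At constant pressure, ΔS = nC_p ln(T₂/T₁) with C_p = 5R/2 = 20.79 J mol⁻¹ K⁻¹.
ΔS = 3.59 × 20.79 × ln(133/385) = -79.3 J/K.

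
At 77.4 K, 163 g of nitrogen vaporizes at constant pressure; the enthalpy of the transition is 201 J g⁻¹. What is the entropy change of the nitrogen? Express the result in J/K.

Heat absorbed by the substance: Q = mL = 163 × 201 = 32763 J.
At constant T, ΔS = Q_rev/T = 32763 / 77.4 = 423 J/K.

ΔS = 423 J/K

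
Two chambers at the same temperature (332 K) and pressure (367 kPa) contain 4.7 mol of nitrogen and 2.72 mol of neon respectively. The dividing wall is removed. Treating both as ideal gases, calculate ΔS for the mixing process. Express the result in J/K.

Mole fractions: x_A = 4.7/7.42 = 0.633, x_B = 0.367.
ΔS_mix = −R(n_A ln x_A + n_B ln x_B) = −8.314 × (4.7 ln 0.633 + 2.72 ln 0.367) = 40.5 J/K.

ΔS_mix = 40.5 J/K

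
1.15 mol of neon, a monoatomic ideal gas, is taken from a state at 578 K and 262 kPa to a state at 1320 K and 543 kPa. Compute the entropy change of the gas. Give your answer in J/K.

ΔS = 12.8 J/K

ΔS = nC_p ln(T₂/T₁) − nR ln(P₂/P₁), with C_p = 5R/2 = 20.79 J mol⁻¹ K⁻¹ for a monoatomic ideal gas.
ΔS = 1.15 × [20.79 × ln(1320/578) − 8.314 × ln(543/262)] = 12.8 J/K.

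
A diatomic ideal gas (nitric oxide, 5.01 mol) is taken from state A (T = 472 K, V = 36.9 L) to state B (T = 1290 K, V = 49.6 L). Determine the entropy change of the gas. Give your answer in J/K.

ΔS = 117 J/K

Entropy is a state function: ΔS = nC_V ln(T₂/T₁) + nR ln(V₂/V₁), with C_V = 5R/2 = 20.79 J mol⁻¹ K⁻¹ for a diatomic ideal gas.
ΔS = 5.01 × [20.79 × ln(1290/472) + 8.314 × ln(49.6/36.9)] = 117 J/K.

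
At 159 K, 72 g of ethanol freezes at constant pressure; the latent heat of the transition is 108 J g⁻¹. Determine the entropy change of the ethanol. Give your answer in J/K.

ΔS = -48.9 J/K

Heat released by the substance: Q = −mL = −72 × 108 = −7776 J.
At constant T, ΔS = Q_rev/T = −7776 / 159 = -48.9 J/K.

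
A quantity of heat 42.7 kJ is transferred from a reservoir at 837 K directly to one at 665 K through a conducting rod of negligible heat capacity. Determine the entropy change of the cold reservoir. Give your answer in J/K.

ΔS_cold = 64.2 J/K

The cold reservoir gains heat Q, so ΔS_cold = +Q/T_C = 42700/665 = 64.2 J/K.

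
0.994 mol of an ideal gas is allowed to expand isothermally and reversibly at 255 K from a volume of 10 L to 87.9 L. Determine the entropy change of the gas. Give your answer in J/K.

For an isothermal ideal gas ΔS_gas = nR ln(V₂/V₁) = 0.994 × 8.314 × ln(87.9/10) = 18 J/K.

ΔS_gas = 18 J/K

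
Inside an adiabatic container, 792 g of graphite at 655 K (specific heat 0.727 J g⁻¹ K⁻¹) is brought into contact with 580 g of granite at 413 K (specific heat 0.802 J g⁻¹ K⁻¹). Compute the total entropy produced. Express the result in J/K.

ΔS_total = 26.7 J/K

Energy balance: T_f = (m₁c₁T₁ + m₂c₂T₂)/(m₁c₁ + m₂c₂) = 546.86 K.
ΔS₁ = m₁c₁ ln(T_f/T₁) = 575.784 × ln(546.86/655) = -103.9 J/K.
ΔS₂ = m₂c₂ ln(T_f/T₂) = 465.16 × ln(546.86/413) = 130.6 J/K.
ΔS_total = -103.9 + 130.6 = 26.7 J/K.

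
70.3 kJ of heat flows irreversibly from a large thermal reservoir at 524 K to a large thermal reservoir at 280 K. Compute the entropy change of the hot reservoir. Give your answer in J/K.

The hot reservoir loses heat Q, so ΔS_hot = −Q/T_H = −70300/524 = -134 J/K.

ΔS_hot = -134 J/K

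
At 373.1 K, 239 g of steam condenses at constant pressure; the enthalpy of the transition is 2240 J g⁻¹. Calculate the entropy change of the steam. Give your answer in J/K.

Heat released by the substance: Q = −mL = −239 × 2240 = −535360 J.
At constant T, ΔS = Q_rev/T = −535360 / 373.1 = -1430 J/K.

ΔS = -1430 J/K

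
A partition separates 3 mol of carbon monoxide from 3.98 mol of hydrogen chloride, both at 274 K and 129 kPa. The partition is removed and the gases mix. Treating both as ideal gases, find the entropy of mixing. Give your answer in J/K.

ΔS_mix = 39.7 J/K

Mole fractions: x_A = 3/6.98 = 0.43, x_B = 0.57.
ΔS_mix = −R(n_A ln x_A + n_B ln x_B) = −8.314 × (3 ln 0.43 + 3.98 ln 0.57) = 39.7 J/K.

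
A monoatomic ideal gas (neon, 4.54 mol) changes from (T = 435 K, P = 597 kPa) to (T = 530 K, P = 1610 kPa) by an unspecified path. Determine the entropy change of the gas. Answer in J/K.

ΔS = nC_p ln(T₂/T₁) − nR ln(P₂/P₁), with C_p = 5R/2 = 20.79 J mol⁻¹ K⁻¹ for a monoatomic ideal gas.
ΔS = 4.54 × [20.79 × ln(530/435) − 8.314 × ln(1610/597)] = -18.8 J/K.

ΔS = -18.8 J/K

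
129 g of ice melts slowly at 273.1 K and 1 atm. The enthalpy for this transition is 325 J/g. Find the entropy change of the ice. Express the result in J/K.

Heat absorbed by the substance: Q = mL = 129 × 325 = 41925 J.
At constant T, ΔS = Q_rev/T = 41925 / 273.1 = 154 J/K.

ΔS = 154 J/K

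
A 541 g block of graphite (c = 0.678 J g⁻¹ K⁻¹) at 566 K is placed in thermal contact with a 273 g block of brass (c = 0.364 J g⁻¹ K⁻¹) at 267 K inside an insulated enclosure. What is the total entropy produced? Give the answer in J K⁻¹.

ΔS_total = 19 J/K

Energy balance: T_f = (m₁c₁T₁ + m₂c₂T₂)/(m₁c₁ + m₂c₂) = 502.26 K.
ΔS₁ = m₁c₁ ln(T_f/T₁) = 366.798 × ln(502.26/566) = -43.82 J/K.
ΔS₂ = m₂c₂ ln(T_f/T₂) = 99.372 × ln(502.26/267) = 62.79 J/K.
ΔS_total = -43.82 + 62.79 = 19 J/K.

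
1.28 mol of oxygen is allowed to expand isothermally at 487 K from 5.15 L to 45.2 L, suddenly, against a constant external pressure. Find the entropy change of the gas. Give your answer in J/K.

ΔS_gas = 23.1 J/K

Entropy is a state function, so ΔS_gas depends only on the end states.
For an isothermal ideal gas ΔS_gas = nR ln(V₂/V₁) = 1.28 × 8.314 × ln(45.2/5.15) = 23.1 J/K.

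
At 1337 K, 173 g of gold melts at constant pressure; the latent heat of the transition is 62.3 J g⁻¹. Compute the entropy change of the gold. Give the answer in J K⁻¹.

Heat absorbed by the substance: Q = mL = 173 × 62.3 = 10777.9 J.
At constant T, ΔS = Q_rev/T = 10777.9 / 1337 = 8.06 J/K.

ΔS = 8.06 J/K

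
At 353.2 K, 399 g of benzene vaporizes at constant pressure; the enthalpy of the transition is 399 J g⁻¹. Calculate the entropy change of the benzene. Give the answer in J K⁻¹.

Heat absorbed by the substance: Q = mL = 399 × 399 = 159201 J.
At constant T, ΔS = Q_rev/T = 159201 / 353.2 = 451 J/K.

ΔS = 451 J/K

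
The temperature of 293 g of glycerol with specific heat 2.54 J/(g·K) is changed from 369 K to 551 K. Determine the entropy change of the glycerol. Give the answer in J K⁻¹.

ΔS = 298 J/K

ΔS = ∫dQ_rev/T = m c ln(T₂/T₁) = 293 × 2.54 × ln(551/369) = 298 J/K.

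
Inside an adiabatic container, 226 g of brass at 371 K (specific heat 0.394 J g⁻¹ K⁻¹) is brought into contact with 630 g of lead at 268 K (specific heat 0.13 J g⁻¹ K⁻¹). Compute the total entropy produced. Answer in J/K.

Energy balance: T_f = (m₁c₁T₁ + m₂c₂T₂)/(m₁c₁ + m₂c₂) = 321.65 K.
ΔS₁ = m₁c₁ ln(T_f/T₁) = 89.044 × ln(321.65/371) = -12.71 J/K.
ΔS₂ = m₂c₂ ln(T_f/T₂) = 81.9 × ln(321.65/268) = 14.95 J/K.
ΔS_total = -12.71 + 14.95 = 2.24 J/K.

ΔS_total = 2.24 J/K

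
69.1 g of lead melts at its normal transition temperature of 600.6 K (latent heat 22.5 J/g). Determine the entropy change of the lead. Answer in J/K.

ΔS = 2.59 J/K

Heat absorbed by the substance: Q = mL = 69.1 × 22.5 = 1554.75 J.
At constant T, ΔS = Q_rev/T = 1554.75 / 600.6 = 2.59 J/K.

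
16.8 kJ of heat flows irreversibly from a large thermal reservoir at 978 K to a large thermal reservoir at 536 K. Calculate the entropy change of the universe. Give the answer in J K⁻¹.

ΔS_hot = −Q/T_H = −16800/978 = -17.18 J/K and ΔS_cold = +Q/T_C = 16800/536 = 31.34 J/K.
ΔS_total = -17.18 + 31.34 = 14.2 J/K, positive as the second law requires.

ΔS_total = 14.2 J/K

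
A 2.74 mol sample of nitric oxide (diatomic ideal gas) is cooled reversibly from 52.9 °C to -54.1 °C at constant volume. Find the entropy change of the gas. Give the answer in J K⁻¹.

In kelvin: T₁ = 326.05 K, T₂ = 219.05 K. At constant volume, ΔS = nC_V ln(T₂/T₁) with C_V = 5R/2 = 20.79 J mol⁻¹ K⁻¹.
ΔS = 2.74 × 20.79 × ln(219.05/326.05) = -22.7 J/K.

ΔS = -22.7 J/K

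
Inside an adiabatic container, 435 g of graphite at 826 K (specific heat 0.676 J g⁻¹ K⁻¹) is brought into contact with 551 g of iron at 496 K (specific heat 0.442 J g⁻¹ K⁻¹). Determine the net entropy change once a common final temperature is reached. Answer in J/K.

Energy balance: T_f = (m₁c₁T₁ + m₂c₂T₂)/(m₁c₁ + m₂c₂) = 676.5 K.
ΔS₁ = m₁c₁ ln(T_f/T₁) = 294.06 × ln(676.5/826) = -58.71 J/K.
ΔS₂ = m₂c₂ ln(T_f/T₂) = 243.542 × ln(676.5/496) = 75.59 J/K.
ΔS_total = -58.71 + 75.59 = 16.9 J/K.

ΔS_total = 16.9 J/K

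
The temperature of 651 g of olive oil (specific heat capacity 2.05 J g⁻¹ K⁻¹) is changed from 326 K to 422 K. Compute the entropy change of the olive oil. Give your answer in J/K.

ΔS = 344 J/K

ΔS = ∫dQ_rev/T = m c ln(T₂/T₁) = 651 × 2.05 × ln(422/326) = 344 J/K.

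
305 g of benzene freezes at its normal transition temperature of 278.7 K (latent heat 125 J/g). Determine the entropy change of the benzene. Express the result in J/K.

ΔS = -137 J/K

Heat released by the substance: Q = −mL = −305 × 125 = −38125 J.
At constant T, ΔS = Q_rev/T = −38125 / 278.7 = -137 J/K.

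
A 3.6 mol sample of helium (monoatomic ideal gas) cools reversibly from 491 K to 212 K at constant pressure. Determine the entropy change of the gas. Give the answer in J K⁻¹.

ΔS = -62.8 J/K

At constant pressure, ΔS = nC_p ln(T₂/T₁) with C_p = 5R/2 = 20.79 J mol⁻¹ K⁻¹.
ΔS = 3.6 × 20.79 × ln(212/491) = -62.8 J/K.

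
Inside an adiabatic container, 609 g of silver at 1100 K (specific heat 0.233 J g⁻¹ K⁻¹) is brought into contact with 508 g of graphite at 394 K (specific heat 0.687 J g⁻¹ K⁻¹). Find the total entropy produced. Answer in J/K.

ΔS_total = 59.2 J/K

Energy balance: T_f = (m₁c₁T₁ + m₂c₂T₂)/(m₁c₁ + m₂c₂) = 598.08 K.
ΔS₁ = m₁c₁ ln(T_f/T₁) = 141.897 × ln(598.08/1100) = -86.46 J/K.
ΔS₂ = m₂c₂ ln(T_f/T₂) = 348.996 × ln(598.08/394) = 145.7 J/K.
ΔS_total = -86.46 + 145.7 = 59.2 J/K.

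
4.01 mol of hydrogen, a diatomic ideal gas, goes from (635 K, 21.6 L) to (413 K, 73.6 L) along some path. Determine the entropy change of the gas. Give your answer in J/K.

ΔS = 5.02 J/K

Entropy is a state function: ΔS = nC_V ln(T₂/T₁) + nR ln(V₂/V₁), with C_V = 5R/2 = 20.79 J mol⁻¹ K⁻¹ for a diatomic ideal gas.
ΔS = 4.01 × [20.79 × ln(413/635) + 8.314 × ln(73.6/21.6)] = 5.02 J/K.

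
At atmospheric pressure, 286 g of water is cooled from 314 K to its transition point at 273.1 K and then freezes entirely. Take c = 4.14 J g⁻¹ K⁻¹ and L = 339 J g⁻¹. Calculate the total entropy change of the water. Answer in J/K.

Cooling step: ΔS₁ = m c ln(T_tr/T_i) = 286 × 4.14 × ln(273.1/314) = -165.2 J/K.
Phase change: ΔS₂ = −mL/T_tr = −286 × 339 / 273.1 = -355 J/K.
ΔS_total = (-165.2) + (-355) = -520 J/K.

ΔS = -520 J/K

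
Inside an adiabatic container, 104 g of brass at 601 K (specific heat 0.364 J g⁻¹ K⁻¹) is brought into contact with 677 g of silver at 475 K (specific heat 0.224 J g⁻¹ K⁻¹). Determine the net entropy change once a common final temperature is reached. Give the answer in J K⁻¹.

ΔS_total = 0.878 J/K

Energy balance: T_f = (m₁c₁T₁ + m₂c₂T₂)/(m₁c₁ + m₂c₂) = 500.17 K.
ΔS₁ = m₁c₁ ln(T_f/T₁) = 37.856 × ln(500.17/601) = -6.952 J/K.
ΔS₂ = m₂c₂ ln(T_f/T₂) = 151.648 × ln(500.17/475) = 7.83 J/K.
ΔS_total = -6.952 + 7.83 = 0.878 J/K.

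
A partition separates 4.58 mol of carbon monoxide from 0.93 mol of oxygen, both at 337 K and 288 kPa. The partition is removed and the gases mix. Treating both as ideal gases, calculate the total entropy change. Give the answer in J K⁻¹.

Mole fractions: x_A = 4.58/5.51 = 0.831, x_B = 0.169.
ΔS_mix = −R(n_A ln x_A + n_B ln x_B) = −8.314 × (4.58 ln 0.831 + 0.93 ln 0.169) = 20.8 J/K.

ΔS_mix = 20.8 J/K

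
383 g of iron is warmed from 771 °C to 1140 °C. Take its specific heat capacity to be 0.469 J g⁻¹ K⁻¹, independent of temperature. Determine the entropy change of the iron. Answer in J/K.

ΔS = 54.4 J/K

In kelvin: T₁ = 1044.15 K, T₂ = 1413.15 K. ΔS = ∫dQ_rev/T = m c ln(T₂/T₁) = 383 × 0.469 × ln(1413.15/1044.15) = 54.4 J/K.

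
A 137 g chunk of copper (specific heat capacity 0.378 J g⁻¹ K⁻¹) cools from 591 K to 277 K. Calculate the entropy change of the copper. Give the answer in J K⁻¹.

ΔS = ∫dQ_rev/T = m c ln(T₂/T₁) = 137 × 0.378 × ln(277/591) = -39.2 J/K.

ΔS = -39.2 J/K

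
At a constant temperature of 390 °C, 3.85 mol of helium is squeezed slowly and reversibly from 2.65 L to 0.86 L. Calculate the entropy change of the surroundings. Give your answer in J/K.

ΔS_surr = 36 J/K

For an isothermal ideal gas ΔS_gas = nR ln(V₂/V₁) = 3.85 × 8.314 × ln(0.86/2.65) = -36 J/K.
The process is reversible, so ΔS_surr = −ΔS_gas = 36 J/K and ΔS_universe = 0.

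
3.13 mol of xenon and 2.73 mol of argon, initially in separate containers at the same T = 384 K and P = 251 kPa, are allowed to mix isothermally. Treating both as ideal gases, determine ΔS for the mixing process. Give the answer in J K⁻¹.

ΔS_mix = 33.7 J/K

Mole fractions: x_A = 3.13/5.86 = 0.534, x_B = 0.466.
ΔS_mix = −R(n_A ln x_A + n_B ln x_B) = −8.314 × (3.13 ln 0.534 + 2.73 ln 0.466) = 33.7 J/K.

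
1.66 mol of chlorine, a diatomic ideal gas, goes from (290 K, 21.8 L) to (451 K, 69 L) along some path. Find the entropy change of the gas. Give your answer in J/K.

ΔS = 31.1 J/K

Entropy is a state function: ΔS = nC_V ln(T₂/T₁) + nR ln(V₂/V₁), with C_V = 5R/2 = 20.79 J mol⁻¹ K⁻¹ for a diatomic ideal gas.
ΔS = 1.66 × [20.79 × ln(451/290) + 8.314 × ln(69/21.8)] = 31.1 J/K.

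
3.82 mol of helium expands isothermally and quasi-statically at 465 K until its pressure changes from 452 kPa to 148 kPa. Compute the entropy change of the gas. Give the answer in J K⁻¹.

For an isothermal ideal gas ΔS_gas = nR ln(P₁/P₂) = 3.82 × 8.314 × ln(452/148) = 35.5 J/K.

ΔS_gas = 35.5 J/K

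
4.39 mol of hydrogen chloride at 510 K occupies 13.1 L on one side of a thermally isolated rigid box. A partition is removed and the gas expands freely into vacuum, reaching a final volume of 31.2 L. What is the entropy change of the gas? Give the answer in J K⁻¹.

ΔS_gas = 31.7 J/K

No heat is exchanged and no work is done, so the ideal-gas temperature stays constant.
Entropy is a state function; using a reversible isothermal path, ΔS_gas = nR ln(V₂/V₁) = 4.39 × 8.314 × ln(31.2/13.1) = 31.7 J/K.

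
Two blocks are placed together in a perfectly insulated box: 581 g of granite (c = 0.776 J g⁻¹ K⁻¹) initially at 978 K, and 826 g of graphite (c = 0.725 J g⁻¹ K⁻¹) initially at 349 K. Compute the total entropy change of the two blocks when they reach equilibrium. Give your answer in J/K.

Energy balance: T_f = (m₁c₁T₁ + m₂c₂T₂)/(m₁c₁ + m₂c₂) = 619.16 K.
ΔS₁ = m₁c₁ ln(T_f/T₁) = 450.856 × ln(619.16/978) = -206.1 J/K.
ΔS₂ = m₂c₂ ln(T_f/T₂) = 598.85 × ln(619.16/349) = 343.3 J/K.
ΔS_total = -206.1 + 343.3 = 137 J/K.

ΔS_total = 137 J/K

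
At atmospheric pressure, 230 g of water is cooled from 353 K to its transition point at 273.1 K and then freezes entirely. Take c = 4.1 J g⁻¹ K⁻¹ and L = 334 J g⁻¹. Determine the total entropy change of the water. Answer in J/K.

ΔS = -523 J/K

Cooling step: ΔS₁ = m c ln(T_tr/T_i) = 230 × 4.1 × ln(273.1/353) = -242 J/K.
Phase change: ΔS₂ = −mL/T_tr = −230 × 334 / 273.1 = -281.3 J/K.
ΔS_total = (-242) + (-281.3) = -523 J/K.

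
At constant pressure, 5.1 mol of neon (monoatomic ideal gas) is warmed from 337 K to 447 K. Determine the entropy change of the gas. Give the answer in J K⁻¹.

ΔS = 29.9 J/K

At constant pressure, ΔS = nC_p ln(T₂/T₁) with C_p = 5R/2 = 20.79 J mol⁻¹ K⁻¹.
ΔS = 5.1 × 20.79 × ln(447/337) = 29.9 J/K.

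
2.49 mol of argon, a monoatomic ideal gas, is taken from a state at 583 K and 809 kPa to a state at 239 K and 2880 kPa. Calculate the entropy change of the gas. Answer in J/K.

ΔS = nC_p ln(T₂/T₁) − nR ln(P₂/P₁), with C_p = 5R/2 = 20.79 J mol⁻¹ K⁻¹ for a monoatomic ideal gas.
ΔS = 2.49 × [20.79 × ln(239/583) − 8.314 × ln(2880/809)] = -72.4 J/K.

ΔS = -72.4 J/K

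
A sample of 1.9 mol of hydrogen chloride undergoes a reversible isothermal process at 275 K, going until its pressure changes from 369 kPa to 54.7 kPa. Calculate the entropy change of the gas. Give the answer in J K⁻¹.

ΔS_gas = 30.2 J/K

For an isothermal ideal gas ΔS_gas = nR ln(P₁/P₂) = 1.9 × 8.314 × ln(369/54.7) = 30.2 J/K.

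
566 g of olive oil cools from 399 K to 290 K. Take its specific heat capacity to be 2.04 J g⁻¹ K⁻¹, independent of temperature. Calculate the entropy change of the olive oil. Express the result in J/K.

ΔS = -368 J/K

ΔS = ∫dQ_rev/T = m c ln(T₂/T₁) = 566 × 2.04 × ln(290/399) = -368 J/K.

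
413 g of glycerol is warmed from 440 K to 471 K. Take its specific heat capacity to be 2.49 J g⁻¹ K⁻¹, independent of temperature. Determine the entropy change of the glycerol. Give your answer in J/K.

ΔS = 70 J/K

ΔS = ∫dQ_rev/T = m c ln(T₂/T₁) = 413 × 2.49 × ln(471/440) = 70 J/K.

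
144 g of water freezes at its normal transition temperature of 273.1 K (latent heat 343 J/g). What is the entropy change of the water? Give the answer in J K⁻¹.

ΔS = -181 J/K

Heat released by the substance: Q = −mL = −144 × 343 = −49392 J.
At constant T, ΔS = Q_rev/T = −49392 / 273.1 = -181 J/K.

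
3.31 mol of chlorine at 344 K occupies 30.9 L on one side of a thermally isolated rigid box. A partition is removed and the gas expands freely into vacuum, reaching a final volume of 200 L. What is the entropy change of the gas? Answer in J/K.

For an ideal gas in free expansion Q = 0 and W = 0, so T is unchanged.
Entropy is a state function; using a reversible isothermal path, ΔS_gas = nR ln(V₂/V₁) = 3.31 × 8.314 × ln(200/30.9) = 51.4 J/K.

ΔS_gas = 51.4 J/K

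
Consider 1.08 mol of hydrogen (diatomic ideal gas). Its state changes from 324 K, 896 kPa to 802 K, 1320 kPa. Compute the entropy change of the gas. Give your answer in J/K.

ΔS = 25 J/K

ΔS = nC_p ln(T₂/T₁) − nR ln(P₂/P₁), with C_p = 7R/2 = 29.1 J mol⁻¹ K⁻¹ for a diatomic ideal gas.
ΔS = 1.08 × [29.1 × ln(802/324) − 8.314 × ln(1320/896)] = 25 J/K.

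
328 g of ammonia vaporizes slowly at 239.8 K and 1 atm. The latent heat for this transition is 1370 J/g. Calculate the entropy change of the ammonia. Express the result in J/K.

ΔS = 1870 J/K

Heat absorbed by the substance: Q = mL = 328 × 1370 = 449360 J.
At constant T, ΔS = Q_rev/T = 449360 / 239.8 = 1870 J/K.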